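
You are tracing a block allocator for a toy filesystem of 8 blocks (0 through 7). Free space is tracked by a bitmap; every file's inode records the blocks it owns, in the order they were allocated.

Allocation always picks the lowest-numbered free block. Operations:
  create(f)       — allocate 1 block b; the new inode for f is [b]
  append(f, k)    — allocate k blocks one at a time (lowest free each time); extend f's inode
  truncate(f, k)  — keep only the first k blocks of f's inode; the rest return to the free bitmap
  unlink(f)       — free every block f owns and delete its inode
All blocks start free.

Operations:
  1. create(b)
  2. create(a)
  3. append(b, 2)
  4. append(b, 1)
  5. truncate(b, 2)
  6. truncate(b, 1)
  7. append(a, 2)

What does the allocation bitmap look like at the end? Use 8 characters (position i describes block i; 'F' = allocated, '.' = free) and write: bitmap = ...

create(b): bitmap=F....... | b=[0]
create(a): bitmap=FF...... | a=[1] b=[0]
append(b, 2): bitmap=FFFF.... | a=[1] b=[0, 2, 3]
append(b, 1): bitmap=FFFFF... | a=[1] b=[0, 2, 3, 4]
truncate(b, 2): bitmap=FFF..... | a=[1] b=[0, 2]
truncate(b, 1): bitmap=FF...... | a=[1] b=[0]
append(a, 2): bitmap=FFFF.... | a=[1, 2, 3] b=[0]

bitmap = FFFF....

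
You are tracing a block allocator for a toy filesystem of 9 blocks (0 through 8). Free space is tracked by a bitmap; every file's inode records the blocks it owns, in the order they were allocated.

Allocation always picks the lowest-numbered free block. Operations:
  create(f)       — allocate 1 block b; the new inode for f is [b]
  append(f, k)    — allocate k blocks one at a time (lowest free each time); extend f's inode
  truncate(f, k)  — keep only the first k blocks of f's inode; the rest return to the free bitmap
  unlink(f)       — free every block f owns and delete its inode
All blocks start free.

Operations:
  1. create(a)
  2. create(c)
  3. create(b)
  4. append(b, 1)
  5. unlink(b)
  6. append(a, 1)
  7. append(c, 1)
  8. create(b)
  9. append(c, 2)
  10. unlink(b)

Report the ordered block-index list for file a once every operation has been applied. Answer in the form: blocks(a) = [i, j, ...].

blocks(a) = [0, 2]

create(a): bitmap=F........ | a=[0]
create(c): bitmap=FF....... | a=[0] c=[1]
create(b): bitmap=FFF...... | a=[0] b=[2] c=[1]
append(b, 1): bitmap=FFFF..... | a=[0] b=[2, 3] c=[1]
unlink(b): bitmap=FF....... | a=[0] c=[1]
append(a, 1): bitmap=FFF...... | a=[0, 2] c=[1]
append(c, 1): bitmap=FFFF..... | a=[0, 2] c=[1, 3]
create(b): bitmap=FFFFF.... | a=[0, 2] b=[4] c=[1, 3]
append(c, 2): bitmap=FFFFFFF.. | a=[0, 2] b=[4] c=[1, 3, 5, 6]
unlink(b): bitmap=FFFF.FF.. | a=[0, 2] c=[1, 3, 5, 6]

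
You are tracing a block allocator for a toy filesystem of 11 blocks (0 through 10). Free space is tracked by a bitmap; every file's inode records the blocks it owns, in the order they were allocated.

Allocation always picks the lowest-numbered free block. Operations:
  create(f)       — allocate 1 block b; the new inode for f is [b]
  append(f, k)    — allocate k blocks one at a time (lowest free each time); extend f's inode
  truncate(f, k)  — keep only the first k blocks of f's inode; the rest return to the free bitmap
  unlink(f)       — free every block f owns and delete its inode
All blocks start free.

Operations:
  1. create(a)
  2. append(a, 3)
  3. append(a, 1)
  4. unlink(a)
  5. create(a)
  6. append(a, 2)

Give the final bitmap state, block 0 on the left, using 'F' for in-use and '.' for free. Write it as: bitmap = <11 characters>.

bitmap = FFF........

  1. create(a)  ⇒  F..........  {a→[0]}
  2. append(a, 3)  ⇒  FFFF.......  {a→[0, 1, 2, 3]}
  3. append(a, 1)  ⇒  FFFFF......  {a→[0, 1, 2, 3, 4]}
  4. unlink(a)  ⇒  ...........  {}
  5. create(a)  ⇒  F..........  {a→[0]}
  6. append(a, 2)  ⇒  FFF........  {a→[0, 1, 2]}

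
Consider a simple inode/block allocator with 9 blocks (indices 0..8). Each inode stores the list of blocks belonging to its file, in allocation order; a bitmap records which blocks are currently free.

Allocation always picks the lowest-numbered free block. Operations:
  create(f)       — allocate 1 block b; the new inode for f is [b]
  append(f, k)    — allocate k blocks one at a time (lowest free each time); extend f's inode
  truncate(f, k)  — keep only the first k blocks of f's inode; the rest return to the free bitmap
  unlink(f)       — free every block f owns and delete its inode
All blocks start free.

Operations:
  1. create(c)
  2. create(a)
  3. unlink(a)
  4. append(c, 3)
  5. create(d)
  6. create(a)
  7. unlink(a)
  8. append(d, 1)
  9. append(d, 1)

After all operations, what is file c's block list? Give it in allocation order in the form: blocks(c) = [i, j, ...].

blocks(c) = [0, 1, 2, 3]

create(c): bitmap=F........ | c=[0]
create(a): bitmap=FF....... | a=[1] c=[0]
unlink(a): bitmap=F........ | c=[0]
append(c, 3): bitmap=FFFF..... | c=[0, 1, 2, 3]
create(d): bitmap=FFFFF.... | c=[0, 1, 2, 3] d=[4]
create(a): bitmap=FFFFFF... | a=[5] c=[0, 1, 2, 3] d=[4]
unlink(a): bitmap=FFFFF.... | c=[0, 1, 2, 3] d=[4]
append(d, 1): bitmap=FFFFFF... | c=[0, 1, 2, 3] d=[4, 5]
append(d, 1): bitmap=FFFFFFF.. | c=[0, 1, 2, 3] d=[4, 5, 6]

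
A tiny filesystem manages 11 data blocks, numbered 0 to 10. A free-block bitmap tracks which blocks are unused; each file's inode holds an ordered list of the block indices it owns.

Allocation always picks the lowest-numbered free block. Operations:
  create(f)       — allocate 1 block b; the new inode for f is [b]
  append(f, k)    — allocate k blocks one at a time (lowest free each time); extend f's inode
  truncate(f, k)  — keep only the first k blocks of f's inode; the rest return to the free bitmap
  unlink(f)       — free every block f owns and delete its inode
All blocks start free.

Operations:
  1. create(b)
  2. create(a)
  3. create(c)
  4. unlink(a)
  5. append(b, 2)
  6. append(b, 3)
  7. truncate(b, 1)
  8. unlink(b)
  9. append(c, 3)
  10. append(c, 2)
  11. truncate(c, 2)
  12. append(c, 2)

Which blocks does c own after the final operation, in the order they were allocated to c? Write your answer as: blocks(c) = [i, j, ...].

  1. create(b)  ⇒  F..........  {b→[0]}
  2. create(a)  ⇒  FF.........  {a→[1]; b→[0]}
  3. create(c)  ⇒  FFF........  {a→[1]; b→[0]; c→[2]}
  4. unlink(a)  ⇒  F.F........  {b→[0]; c→[2]}
  5. append(b, 2)  ⇒  FFFF.......  {b→[0, 1, 3]; c→[2]}
  6. append(b, 3)  ⇒  FFFFFFF....  {b→[0, 1, 3, 4, 5, 6]; c→[2]}
  7. truncate(b, 1)  ⇒  F.F........  {b→[0]; c→[2]}
  8. unlink(b)  ⇒  ..F........  {c→[2]}
  9. append(c, 3)  ⇒  FFFF.......  {c→[2, 0, 1, 3]}
  10. append(c, 2)  ⇒  FFFFFF.....  {c→[2, 0, 1, 3, 4, 5]}
  11. truncate(c, 2)  ⇒  F.F........  {c→[2, 0]}
  12. append(c, 2)  ⇒  FFFF.......  {c→[2, 0, 1, 3]}

blocks(c) = [2, 0, 1, 3]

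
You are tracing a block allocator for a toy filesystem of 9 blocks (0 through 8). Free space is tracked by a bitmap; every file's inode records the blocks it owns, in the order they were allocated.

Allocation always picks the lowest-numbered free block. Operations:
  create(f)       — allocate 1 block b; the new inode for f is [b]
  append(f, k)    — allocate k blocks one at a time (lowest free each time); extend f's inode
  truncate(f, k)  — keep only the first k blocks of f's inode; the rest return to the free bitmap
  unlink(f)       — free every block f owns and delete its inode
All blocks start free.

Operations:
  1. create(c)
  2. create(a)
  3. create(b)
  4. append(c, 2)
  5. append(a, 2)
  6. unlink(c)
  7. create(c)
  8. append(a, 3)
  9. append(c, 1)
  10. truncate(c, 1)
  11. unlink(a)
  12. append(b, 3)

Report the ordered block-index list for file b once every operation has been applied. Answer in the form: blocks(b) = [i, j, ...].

after create(c) → c:[0]  free=[F........]
after create(a) → a:[1], c:[0]  free=[FF.......]
after create(b) → a:[1], b:[2], c:[0]  free=[FFF......]
after append(c, 2) → a:[1], b:[2], c:[0, 3, 4]  free=[FFFFF....]
after append(a, 2) → a:[1, 5, 6], b:[2], c:[0, 3, 4]  free=[FFFFFFF..]
after unlink(c) → a:[1, 5, 6], b:[2]  free=[.FF..FF..]
after create(c) → a:[1, 5, 6], b:[2], c:[0]  free=[FFF..FF..]
after append(a, 3) → a:[1, 5, 6, 3, 4, 7], b:[2], c:[0]  free=[FFFFFFFF.]
after append(c, 1) → a:[1, 5, 6, 3, 4, 7], b:[2], c:[0, 8]  free=[FFFFFFFFF]
after truncate(c, 1) → a:[1, 5, 6, 3, 4, 7], b:[2], c:[0]  free=[FFFFFFFF.]
after unlink(a) → b:[2], c:[0]  free=[F.F......]
after append(b, 3) → b:[2, 1, 3, 4], c:[0]  free=[FFFFF....]

blocks(b) = [2, 1, 3, 4]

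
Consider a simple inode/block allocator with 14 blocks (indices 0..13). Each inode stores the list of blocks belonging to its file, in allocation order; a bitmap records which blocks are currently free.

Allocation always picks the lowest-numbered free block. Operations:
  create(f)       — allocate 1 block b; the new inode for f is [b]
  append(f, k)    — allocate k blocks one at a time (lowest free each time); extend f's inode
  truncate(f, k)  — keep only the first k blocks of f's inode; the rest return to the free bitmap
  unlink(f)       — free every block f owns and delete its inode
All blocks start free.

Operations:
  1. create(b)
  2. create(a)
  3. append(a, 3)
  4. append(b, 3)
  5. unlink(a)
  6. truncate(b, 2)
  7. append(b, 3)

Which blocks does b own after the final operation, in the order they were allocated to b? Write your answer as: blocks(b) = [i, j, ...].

create(b): bitmap=F............. | b=[0]
create(a): bitmap=FF............ | a=[1] b=[0]
append(a, 3): bitmap=FFFFF......... | a=[1, 2, 3, 4] b=[0]
append(b, 3): bitmap=FFFFFFFF...... | a=[1, 2, 3, 4] b=[0, 5, 6, 7]
unlink(a): bitmap=F....FFF...... | b=[0, 5, 6, 7]
truncate(b, 2): bitmap=F....F........ | b=[0, 5]
append(b, 3): bitmap=FFFF.F........ | b=[0, 5, 1, 2, 3]

blocks(b) = [0, 5, 1, 2, 3]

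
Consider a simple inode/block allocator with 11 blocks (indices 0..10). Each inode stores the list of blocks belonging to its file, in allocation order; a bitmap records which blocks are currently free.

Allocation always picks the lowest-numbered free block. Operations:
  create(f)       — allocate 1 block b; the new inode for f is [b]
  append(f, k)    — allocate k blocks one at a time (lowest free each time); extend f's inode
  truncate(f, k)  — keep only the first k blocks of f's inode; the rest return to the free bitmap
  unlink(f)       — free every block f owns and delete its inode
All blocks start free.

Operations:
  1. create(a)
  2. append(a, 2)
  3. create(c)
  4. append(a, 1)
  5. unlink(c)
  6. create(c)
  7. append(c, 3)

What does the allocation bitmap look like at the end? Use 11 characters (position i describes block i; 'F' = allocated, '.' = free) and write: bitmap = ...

bitmap = FFFFFFFF...

  1. create(a)  ⇒  F..........  {a→[0]}
  2. append(a, 2)  ⇒  FFF........  {a→[0, 1, 2]}
  3. create(c)  ⇒  FFFF.......  {a→[0, 1, 2]; c→[3]}
  4. append(a, 1)  ⇒  FFFFF......  {a→[0, 1, 2, 4]; c→[3]}
  5. unlink(c)  ⇒  FFF.F......  {a→[0, 1, 2, 4]}
  6. create(c)  ⇒  FFFFF......  {a→[0, 1, 2, 4]; c→[3]}
  7. append(c, 3)  ⇒  FFFFFFFF...  {a→[0, 1, 2, 4]; c→[3, 5, 6, 7]}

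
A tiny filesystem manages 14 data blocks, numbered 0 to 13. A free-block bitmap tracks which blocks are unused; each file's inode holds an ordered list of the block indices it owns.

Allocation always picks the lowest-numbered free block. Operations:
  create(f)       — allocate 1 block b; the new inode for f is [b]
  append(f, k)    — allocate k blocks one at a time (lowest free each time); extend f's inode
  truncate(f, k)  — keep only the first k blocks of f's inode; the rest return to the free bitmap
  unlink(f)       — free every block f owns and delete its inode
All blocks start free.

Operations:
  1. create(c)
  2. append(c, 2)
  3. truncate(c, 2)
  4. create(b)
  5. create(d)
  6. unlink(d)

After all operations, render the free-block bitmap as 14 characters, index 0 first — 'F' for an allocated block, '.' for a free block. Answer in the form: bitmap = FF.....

bitmap = FFF...........

  1. create(c)  ⇒  F.............  {c→[0]}
  2. append(c, 2)  ⇒  FFF...........  {c→[0, 1, 2]}
  3. truncate(c, 2)  ⇒  FF............  {c→[0, 1]}
  4. create(b)  ⇒  FFF...........  {b→[2]; c→[0, 1]}
  5. create(d)  ⇒  FFFF..........  {b→[2]; c→[0, 1]; d→[3]}
  6. unlink(d)  ⇒  FFF...........  {b→[2]; c→[0, 1]}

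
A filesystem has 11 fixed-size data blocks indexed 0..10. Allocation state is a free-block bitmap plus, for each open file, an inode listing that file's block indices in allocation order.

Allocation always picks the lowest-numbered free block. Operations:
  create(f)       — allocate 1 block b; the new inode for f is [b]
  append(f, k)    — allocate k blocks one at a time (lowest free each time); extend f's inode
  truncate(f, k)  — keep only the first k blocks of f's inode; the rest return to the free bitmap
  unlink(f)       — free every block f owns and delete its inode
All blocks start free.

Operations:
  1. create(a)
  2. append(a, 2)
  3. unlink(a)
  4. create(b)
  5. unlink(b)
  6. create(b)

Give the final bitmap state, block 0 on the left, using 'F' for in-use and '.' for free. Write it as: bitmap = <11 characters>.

create(a): bitmap=F.......... | a=[0]
append(a, 2): bitmap=FFF........ | a=[0, 1, 2]
unlink(a): bitmap=........... | 
create(b): bitmap=F.......... | b=[0]
unlink(b): bitmap=........... | 
create(b): bitmap=F.......... | b=[0]

bitmap = F..........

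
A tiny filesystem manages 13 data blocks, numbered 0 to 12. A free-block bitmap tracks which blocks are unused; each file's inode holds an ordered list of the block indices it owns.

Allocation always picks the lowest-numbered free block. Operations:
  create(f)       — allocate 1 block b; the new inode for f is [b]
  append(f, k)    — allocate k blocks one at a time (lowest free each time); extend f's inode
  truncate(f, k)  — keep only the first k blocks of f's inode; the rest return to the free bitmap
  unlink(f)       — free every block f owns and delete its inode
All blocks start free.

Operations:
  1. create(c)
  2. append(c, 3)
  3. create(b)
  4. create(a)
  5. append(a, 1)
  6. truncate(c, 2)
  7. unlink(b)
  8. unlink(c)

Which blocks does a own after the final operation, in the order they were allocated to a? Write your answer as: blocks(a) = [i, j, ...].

  1. create(c)  ⇒  F............  {c→[0]}
  2. append(c, 3)  ⇒  FFFF.........  {c→[0, 1, 2, 3]}
  3. create(b)  ⇒  FFFFF........  {b→[4]; c→[0, 1, 2, 3]}
  4. create(a)  ⇒  FFFFFF.......  {a→[5]; b→[4]; c→[0, 1, 2, 3]}
  5. append(a, 1)  ⇒  FFFFFFF......  {a→[5, 6]; b→[4]; c→[0, 1, 2, 3]}
  6. truncate(c, 2)  ⇒  FF..FFF......  {a→[5, 6]; b→[4]; c→[0, 1]}
  7. unlink(b)  ⇒  FF...FF......  {a→[5, 6]; c→[0, 1]}
  8. unlink(c)  ⇒  .....FF......  {a→[5, 6]}

blocks(a) = [5, 6]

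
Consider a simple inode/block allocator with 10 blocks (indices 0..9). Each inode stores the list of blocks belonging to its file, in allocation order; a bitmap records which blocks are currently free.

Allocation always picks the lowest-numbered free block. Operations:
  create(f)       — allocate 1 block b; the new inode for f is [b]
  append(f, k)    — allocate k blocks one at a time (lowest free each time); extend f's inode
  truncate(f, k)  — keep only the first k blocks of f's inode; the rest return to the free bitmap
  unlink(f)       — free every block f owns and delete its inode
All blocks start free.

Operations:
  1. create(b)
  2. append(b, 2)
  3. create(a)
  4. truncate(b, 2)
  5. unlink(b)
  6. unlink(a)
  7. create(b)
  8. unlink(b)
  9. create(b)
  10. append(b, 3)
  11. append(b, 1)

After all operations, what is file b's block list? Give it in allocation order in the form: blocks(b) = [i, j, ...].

blocks(b) = [0, 1, 2, 3, 4]

create(b): bitmap=F......... | b=[0]
append(b, 2): bitmap=FFF....... | b=[0, 1, 2]
create(a): bitmap=FFFF...... | a=[3] b=[0, 1, 2]
truncate(b, 2): bitmap=FF.F...... | a=[3] b=[0, 1]
unlink(b): bitmap=...F...... | a=[3]
unlink(a): bitmap=.......... | 
create(b): bitmap=F......... | b=[0]
unlink(b): bitmap=.......... | 
create(b): bitmap=F......... | b=[0]
append(b, 3): bitmap=FFFF...... | b=[0, 1, 2, 3]
append(b, 1): bitmap=FFFFF..... | b=[0, 1, 2, 3, 4]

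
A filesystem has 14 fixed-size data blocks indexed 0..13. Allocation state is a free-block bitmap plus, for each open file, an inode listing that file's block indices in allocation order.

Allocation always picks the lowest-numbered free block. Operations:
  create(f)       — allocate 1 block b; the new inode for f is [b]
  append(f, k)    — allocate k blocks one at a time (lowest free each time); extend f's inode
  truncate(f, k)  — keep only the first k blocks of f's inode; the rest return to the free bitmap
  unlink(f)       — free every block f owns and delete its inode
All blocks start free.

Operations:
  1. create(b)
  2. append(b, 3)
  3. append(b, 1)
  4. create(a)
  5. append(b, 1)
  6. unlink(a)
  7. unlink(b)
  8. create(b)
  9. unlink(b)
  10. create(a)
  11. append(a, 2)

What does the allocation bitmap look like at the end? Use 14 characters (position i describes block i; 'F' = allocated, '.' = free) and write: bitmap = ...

bitmap = FFF...........

[1] create(b) — b=0 (map F.............)
[2] append(b, 3) — b=0,1,2,3 (map FFFF..........)
[3] append(b, 1) — b=0,1,2,3,4 (map FFFFF.........)
[4] create(a) — a=5 b=0,1,2,3,4 (map FFFFFF........)
[5] append(b, 1) — a=5 b=0,1,2,3,4,6 (map FFFFFFF.......)
[6] unlink(a) — b=0,1,2,3,4,6 (map FFFFF.F.......)
[7] unlink(b) —  (map ..............)
[8] create(b) — b=0 (map F.............)
[9] unlink(b) —  (map ..............)
[10] create(a) — a=0 (map F.............)
[11] append(a, 2) — a=0,1,2 (map FFF...........)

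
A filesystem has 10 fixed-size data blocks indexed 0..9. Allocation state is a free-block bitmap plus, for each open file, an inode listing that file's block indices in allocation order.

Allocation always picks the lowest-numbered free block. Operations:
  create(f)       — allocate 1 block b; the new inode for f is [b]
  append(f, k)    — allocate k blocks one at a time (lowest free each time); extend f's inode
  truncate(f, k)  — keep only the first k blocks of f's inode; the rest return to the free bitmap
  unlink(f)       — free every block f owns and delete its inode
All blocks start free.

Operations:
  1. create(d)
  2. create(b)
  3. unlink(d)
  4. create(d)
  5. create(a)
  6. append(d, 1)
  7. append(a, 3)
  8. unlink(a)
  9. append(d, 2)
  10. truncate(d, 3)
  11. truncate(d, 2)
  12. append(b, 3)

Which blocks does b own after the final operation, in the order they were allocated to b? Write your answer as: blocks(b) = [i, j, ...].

blocks(b) = [1, 2, 4, 5]

  1. create(d)  ⇒  F.........  {d→[0]}
  2. create(b)  ⇒  FF........  {b→[1]; d→[0]}
  3. unlink(d)  ⇒  .F........  {b→[1]}
  4. create(d)  ⇒  FF........  {b→[1]; d→[0]}
  5. create(a)  ⇒  FFF.......  {a→[2]; b→[1]; d→[0]}
  6. append(d, 1)  ⇒  FFFF......  {a→[2]; b→[1]; d→[0, 3]}
  7. append(a, 3)  ⇒  FFFFFFF...  {a→[2, 4, 5, 6]; b→[1]; d→[0, 3]}
  8. unlink(a)  ⇒  FF.F......  {b→[1]; d→[0, 3]}
  9. append(d, 2)  ⇒  FFFFF.....  {b→[1]; d→[0, 3, 2, 4]}
  10. truncate(d, 3)  ⇒  FFFF......  {b→[1]; d→[0, 3, 2]}
  11. truncate(d, 2)  ⇒  FF.F......  {b→[1]; d→[0, 3]}
  12. append(b, 3)  ⇒  FFFFFF....  {b→[1, 2, 4, 5]; d→[0, 3]}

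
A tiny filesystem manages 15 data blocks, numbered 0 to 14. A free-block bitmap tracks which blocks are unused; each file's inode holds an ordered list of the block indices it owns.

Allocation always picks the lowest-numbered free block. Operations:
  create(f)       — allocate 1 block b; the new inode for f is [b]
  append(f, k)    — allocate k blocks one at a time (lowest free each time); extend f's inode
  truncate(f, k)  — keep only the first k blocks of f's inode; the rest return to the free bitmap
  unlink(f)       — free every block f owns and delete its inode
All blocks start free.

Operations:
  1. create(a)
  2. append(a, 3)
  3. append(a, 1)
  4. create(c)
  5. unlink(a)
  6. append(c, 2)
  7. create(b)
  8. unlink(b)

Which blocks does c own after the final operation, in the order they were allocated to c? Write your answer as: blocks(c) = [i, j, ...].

blocks(c) = [5, 0, 1]

after create(a) → a:[0]  free=[F..............]
after append(a, 3) → a:[0, 1, 2, 3]  free=[FFFF...........]
after append(a, 1) → a:[0, 1, 2, 3, 4]  free=[FFFFF..........]
after create(c) → a:[0, 1, 2, 3, 4], c:[5]  free=[FFFFFF.........]
after unlink(a) → c:[5]  free=[.....F.........]
after append(c, 2) → c:[5, 0, 1]  free=[FF...F.........]
after create(b) → b:[2], c:[5, 0, 1]  free=[FFF..F.........]
after unlink(b) → c:[5, 0, 1]  free=[FF...F.........]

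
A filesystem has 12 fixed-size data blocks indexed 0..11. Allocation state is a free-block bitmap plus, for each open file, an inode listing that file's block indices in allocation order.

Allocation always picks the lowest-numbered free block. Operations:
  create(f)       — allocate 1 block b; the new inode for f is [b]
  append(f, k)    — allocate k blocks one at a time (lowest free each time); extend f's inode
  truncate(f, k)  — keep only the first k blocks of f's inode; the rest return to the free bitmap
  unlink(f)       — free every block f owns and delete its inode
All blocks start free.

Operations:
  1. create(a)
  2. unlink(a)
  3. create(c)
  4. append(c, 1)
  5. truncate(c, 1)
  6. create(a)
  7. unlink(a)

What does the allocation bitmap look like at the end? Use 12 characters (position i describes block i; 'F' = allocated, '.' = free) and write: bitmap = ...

bitmap = F...........

create(a): bitmap=F........... | a=[0]
unlink(a): bitmap=............ | 
create(c): bitmap=F........... | c=[0]
append(c, 1): bitmap=FF.......... | c=[0, 1]
truncate(c, 1): bitmap=F........... | c=[0]
create(a): bitmap=FF.......... | a=[1] c=[0]
unlink(a): bitmap=F........... | c=[0]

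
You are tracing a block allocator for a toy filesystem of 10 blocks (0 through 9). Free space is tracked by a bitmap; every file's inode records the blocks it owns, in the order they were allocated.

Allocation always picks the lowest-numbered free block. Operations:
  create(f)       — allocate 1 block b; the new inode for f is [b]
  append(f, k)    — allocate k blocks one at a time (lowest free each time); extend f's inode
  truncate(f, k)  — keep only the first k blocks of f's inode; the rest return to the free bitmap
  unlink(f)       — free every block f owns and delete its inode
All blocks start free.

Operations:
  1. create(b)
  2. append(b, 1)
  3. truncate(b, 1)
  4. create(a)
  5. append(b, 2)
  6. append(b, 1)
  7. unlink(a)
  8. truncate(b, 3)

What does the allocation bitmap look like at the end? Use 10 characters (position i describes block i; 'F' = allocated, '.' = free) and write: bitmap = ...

bitmap = F.FF......

after create(b) → b:[0]  free=[F.........]
after append(b, 1) → b:[0, 1]  free=[FF........]
after truncate(b, 1) → b:[0]  free=[F.........]
after create(a) → a:[1], b:[0]  free=[FF........]
after append(b, 2) → a:[1], b:[0, 2, 3]  free=[FFFF......]
after append(b, 1) → a:[1], b:[0, 2, 3, 4]  free=[FFFFF.....]
after unlink(a) → b:[0, 2, 3, 4]  free=[F.FFF.....]
after truncate(b, 3) → b:[0, 2, 3]  free=[F.FF......]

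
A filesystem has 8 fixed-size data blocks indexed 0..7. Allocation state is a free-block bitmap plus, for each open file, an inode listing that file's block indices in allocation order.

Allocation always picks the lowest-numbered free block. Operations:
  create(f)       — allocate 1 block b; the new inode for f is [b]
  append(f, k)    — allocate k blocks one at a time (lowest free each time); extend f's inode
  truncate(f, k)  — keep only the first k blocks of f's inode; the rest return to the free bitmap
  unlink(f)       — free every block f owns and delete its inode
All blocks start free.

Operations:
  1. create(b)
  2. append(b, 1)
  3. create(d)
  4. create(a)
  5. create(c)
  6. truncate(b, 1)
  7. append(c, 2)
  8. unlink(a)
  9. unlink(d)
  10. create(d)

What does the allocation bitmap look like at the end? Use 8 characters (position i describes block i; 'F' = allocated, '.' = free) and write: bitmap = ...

after create(b) → b:[0]  free=[F.......]
after append(b, 1) → b:[0, 1]  free=[FF......]
after create(d) → b:[0, 1], d:[2]  free=[FFF.....]
after create(a) → a:[3], b:[0, 1], d:[2]  free=[FFFF....]
after create(c) → a:[3], b:[0, 1], c:[4], d:[2]  free=[FFFFF...]
after truncate(b, 1) → a:[3], b:[0], c:[4], d:[2]  free=[F.FFF...]
after append(c, 2) → a:[3], b:[0], c:[4, 1, 5], d:[2]  free=[FFFFFF..]
after unlink(a) → b:[0], c:[4, 1, 5], d:[2]  free=[FFF.FF..]
after unlink(d) → b:[0], c:[4, 1, 5]  free=[FF..FF..]
after create(d) → b:[0], c:[4, 1, 5], d:[2]  free=[FFF.FF..]

bitmap = FFF.FF..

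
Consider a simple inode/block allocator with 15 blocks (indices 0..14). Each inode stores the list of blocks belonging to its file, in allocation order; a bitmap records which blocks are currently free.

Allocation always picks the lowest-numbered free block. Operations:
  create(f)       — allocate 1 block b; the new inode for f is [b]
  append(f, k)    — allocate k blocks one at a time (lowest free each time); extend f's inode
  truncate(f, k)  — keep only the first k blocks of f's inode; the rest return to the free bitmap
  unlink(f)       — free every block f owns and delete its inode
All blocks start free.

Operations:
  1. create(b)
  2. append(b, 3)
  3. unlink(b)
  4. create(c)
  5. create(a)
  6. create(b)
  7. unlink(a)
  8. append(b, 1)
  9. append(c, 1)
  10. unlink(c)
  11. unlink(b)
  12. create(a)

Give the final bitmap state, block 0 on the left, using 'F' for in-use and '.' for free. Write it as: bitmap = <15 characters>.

bitmap = F..............

[1] create(b) — b=0 (map F..............)
[2] append(b, 3) — b=0,1,2,3 (map FFFF...........)
[3] unlink(b) —  (map ...............)
[4] create(c) — c=0 (map F..............)
[5] create(a) — a=1 c=0 (map FF.............)
[6] create(b) — a=1 b=2 c=0 (map FFF............)
[7] unlink(a) — b=2 c=0 (map F.F............)
[8] append(b, 1) — b=2,1 c=0 (map FFF............)
[9] append(c, 1) — b=2,1 c=0,3 (map FFFF...........)
[10] unlink(c) — b=2,1 (map .FF............)
[11] unlink(b) —  (map ...............)
[12] create(a) — a=0 (map F..............)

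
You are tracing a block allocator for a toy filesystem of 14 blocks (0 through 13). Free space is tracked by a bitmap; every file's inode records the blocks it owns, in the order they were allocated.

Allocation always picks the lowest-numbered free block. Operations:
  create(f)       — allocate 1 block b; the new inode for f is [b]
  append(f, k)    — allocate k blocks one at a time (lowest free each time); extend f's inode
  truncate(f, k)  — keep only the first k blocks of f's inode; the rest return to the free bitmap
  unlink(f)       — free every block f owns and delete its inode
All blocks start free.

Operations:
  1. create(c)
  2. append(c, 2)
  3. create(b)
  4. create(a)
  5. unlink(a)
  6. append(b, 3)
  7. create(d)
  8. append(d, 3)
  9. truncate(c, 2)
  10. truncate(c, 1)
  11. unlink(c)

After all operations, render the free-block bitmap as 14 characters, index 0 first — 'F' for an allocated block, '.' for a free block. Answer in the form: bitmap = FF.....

create(c): bitmap=F............. | c=[0]
append(c, 2): bitmap=FFF........... | c=[0, 1, 2]
create(b): bitmap=FFFF.......... | b=[3] c=[0, 1, 2]
create(a): bitmap=FFFFF......... | a=[4] b=[3] c=[0, 1, 2]
unlink(a): bitmap=FFFF.......... | b=[3] c=[0, 1, 2]
append(b, 3): bitmap=FFFFFFF....... | b=[3, 4, 5, 6] c=[0, 1, 2]
create(d): bitmap=FFFFFFFF...... | b=[3, 4, 5, 6] c=[0, 1, 2] d=[7]
append(d, 3): bitmap=FFFFFFFFFFF... | b=[3, 4, 5, 6] c=[0, 1, 2] d=[7, 8, 9, 10]
truncate(c, 2): bitmap=FF.FFFFFFFF... | b=[3, 4, 5, 6] c=[0, 1] d=[7, 8, 9, 10]
truncate(c, 1): bitmap=F..FFFFFFFF... | b=[3, 4, 5, 6] c=[0] d=[7, 8, 9, 10]
unlink(c): bitmap=...FFFFFFFF... | b=[3, 4, 5, 6] d=[7, 8, 9, 10]

bitmap = ...FFFFFFFF...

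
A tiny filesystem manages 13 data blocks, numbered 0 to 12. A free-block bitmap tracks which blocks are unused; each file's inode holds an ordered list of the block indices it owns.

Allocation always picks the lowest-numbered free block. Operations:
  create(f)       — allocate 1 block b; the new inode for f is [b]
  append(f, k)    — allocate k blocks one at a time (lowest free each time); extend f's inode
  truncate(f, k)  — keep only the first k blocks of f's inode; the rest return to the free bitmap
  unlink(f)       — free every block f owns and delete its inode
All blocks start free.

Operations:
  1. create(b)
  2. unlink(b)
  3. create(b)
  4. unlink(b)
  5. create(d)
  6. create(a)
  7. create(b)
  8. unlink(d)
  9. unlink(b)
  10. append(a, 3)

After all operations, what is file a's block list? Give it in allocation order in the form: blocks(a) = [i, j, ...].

[1] create(b) — b=0 (map F............)
[2] unlink(b) —  (map .............)
[3] create(b) — b=0 (map F............)
[4] unlink(b) —  (map .............)
[5] create(d) — d=0 (map F............)
[6] create(a) — a=1 d=0 (map FF...........)
[7] create(b) — a=1 b=2 d=0 (map FFF..........)
[8] unlink(d) — a=1 b=2 (map .FF..........)
[9] unlink(b) — a=1 (map .F...........)
[10] append(a, 3) — a=1,0,2,3 (map FFFF.........)

blocks(a) = [1, 0, 2, 3]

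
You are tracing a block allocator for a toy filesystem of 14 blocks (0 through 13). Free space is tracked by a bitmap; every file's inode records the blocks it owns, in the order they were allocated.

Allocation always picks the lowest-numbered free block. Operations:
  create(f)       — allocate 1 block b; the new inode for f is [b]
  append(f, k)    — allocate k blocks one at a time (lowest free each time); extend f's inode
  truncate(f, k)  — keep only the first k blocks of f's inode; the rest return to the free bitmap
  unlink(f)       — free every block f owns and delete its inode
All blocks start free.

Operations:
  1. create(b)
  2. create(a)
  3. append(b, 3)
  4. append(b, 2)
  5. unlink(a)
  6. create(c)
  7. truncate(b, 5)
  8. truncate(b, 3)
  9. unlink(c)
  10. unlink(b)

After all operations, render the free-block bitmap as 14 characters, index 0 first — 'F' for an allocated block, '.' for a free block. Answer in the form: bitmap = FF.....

bitmap = ..............

after create(b) → b:[0]  free=[F.............]
after create(a) → a:[1], b:[0]  free=[FF............]
after append(b, 3) → a:[1], b:[0, 2, 3, 4]  free=[FFFFF.........]
after append(b, 2) → a:[1], b:[0, 2, 3, 4, 5, 6]  free=[FFFFFFF.......]
after unlink(a) → b:[0, 2, 3, 4, 5, 6]  free=[F.FFFFF.......]
after create(c) → b:[0, 2, 3, 4, 5, 6], c:[1]  free=[FFFFFFF.......]
after truncate(b, 5) → b:[0, 2, 3, 4, 5], c:[1]  free=[FFFFFF........]
after truncate(b, 3) → b:[0, 2, 3], c:[1]  free=[FFFF..........]
after unlink(c) → b:[0, 2, 3]  free=[F.FF..........]
after unlink(b) →   free=[..............]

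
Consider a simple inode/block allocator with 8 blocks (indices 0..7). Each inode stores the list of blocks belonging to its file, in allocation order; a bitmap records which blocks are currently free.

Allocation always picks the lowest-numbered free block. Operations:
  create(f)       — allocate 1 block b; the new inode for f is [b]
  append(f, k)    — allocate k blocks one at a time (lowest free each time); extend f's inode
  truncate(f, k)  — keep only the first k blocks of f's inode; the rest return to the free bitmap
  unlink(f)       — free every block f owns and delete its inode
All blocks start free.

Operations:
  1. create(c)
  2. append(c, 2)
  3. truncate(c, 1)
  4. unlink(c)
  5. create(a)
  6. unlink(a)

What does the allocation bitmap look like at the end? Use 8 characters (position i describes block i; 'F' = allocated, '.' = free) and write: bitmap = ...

bitmap = ........

[1] create(c) — c=0 (map F.......)
[2] append(c, 2) — c=0,1,2 (map FFF.....)
[3] truncate(c, 1) — c=0 (map F.......)
[4] unlink(c) —  (map ........)
[5] create(a) — a=0 (map F.......)
[6] unlink(a) —  (map ........)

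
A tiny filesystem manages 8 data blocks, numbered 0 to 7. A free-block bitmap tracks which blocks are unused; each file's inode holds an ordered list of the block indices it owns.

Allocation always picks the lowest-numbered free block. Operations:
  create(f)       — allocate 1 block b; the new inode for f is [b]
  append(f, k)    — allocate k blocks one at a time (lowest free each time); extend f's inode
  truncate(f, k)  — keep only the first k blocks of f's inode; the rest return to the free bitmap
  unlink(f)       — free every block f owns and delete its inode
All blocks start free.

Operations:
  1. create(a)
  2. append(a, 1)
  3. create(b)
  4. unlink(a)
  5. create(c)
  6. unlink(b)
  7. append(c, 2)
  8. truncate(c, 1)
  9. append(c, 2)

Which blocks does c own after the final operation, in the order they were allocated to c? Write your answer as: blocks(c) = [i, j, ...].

blocks(c) = [0, 1, 2]

  1. create(a)  ⇒  F.......  {a→[0]}
  2. append(a, 1)  ⇒  FF......  {a→[0, 1]}
  3. create(b)  ⇒  FFF.....  {a→[0, 1]; b→[2]}
  4. unlink(a)  ⇒  ..F.....  {b→[2]}
  5. create(c)  ⇒  F.F.....  {b→[2]; c→[0]}
  6. unlink(b)  ⇒  F.......  {c→[0]}
  7. append(c, 2)  ⇒  FFF.....  {c→[0, 1, 2]}
  8. truncate(c, 1)  ⇒  F.......  {c→[0]}
  9. append(c, 2)  ⇒  FFF.....  {c→[0, 1, 2]}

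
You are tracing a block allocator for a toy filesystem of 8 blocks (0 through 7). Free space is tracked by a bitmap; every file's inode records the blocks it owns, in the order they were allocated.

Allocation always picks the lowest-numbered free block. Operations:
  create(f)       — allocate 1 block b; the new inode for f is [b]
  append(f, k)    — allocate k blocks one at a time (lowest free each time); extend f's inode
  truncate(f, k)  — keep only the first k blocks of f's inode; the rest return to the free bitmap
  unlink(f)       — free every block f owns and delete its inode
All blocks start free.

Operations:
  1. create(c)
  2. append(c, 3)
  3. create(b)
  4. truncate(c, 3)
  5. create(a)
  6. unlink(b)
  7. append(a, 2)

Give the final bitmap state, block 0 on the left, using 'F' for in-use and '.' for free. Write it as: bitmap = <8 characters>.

after create(c) → c:[0]  free=[F.......]
after append(c, 3) → c:[0, 1, 2, 3]  free=[FFFF....]
after create(b) → b:[4], c:[0, 1, 2, 3]  free=[FFFFF...]
after truncate(c, 3) → b:[4], c:[0, 1, 2]  free=[FFF.F...]
after create(a) → a:[3], b:[4], c:[0, 1, 2]  free=[FFFFF...]
after unlink(b) → a:[3], c:[0, 1, 2]  free=[FFFF....]
after append(a, 2) → a:[3, 4, 5], c:[0, 1, 2]  free=[FFFFFF..]

bitmap = FFFFFF..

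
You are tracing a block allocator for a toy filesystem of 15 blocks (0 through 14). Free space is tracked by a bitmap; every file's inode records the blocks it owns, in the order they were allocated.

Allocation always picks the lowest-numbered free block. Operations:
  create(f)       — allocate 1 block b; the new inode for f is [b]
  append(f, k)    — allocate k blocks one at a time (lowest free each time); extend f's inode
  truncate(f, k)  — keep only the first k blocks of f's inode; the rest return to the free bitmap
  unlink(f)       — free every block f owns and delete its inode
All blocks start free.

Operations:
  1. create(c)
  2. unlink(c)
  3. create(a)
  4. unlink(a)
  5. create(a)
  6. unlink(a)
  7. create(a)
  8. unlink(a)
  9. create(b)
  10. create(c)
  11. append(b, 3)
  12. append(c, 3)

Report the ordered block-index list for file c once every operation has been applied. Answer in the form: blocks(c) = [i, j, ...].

blocks(c) = [1, 5, 6, 7]

  1. create(c)  ⇒  F..............  {c→[0]}
  2. unlink(c)  ⇒  ...............  {}
  3. create(a)  ⇒  F..............  {a→[0]}
  4. unlink(a)  ⇒  ...............  {}
  5. create(a)  ⇒  F..............  {a→[0]}
  6. unlink(a)  ⇒  ...............  {}
  7. create(a)  ⇒  F..............  {a→[0]}
  8. unlink(a)  ⇒  ...............  {}
  9. create(b)  ⇒  F..............  {b→[0]}
  10. create(c)  ⇒  FF.............  {b→[0]; c→[1]}
  11. append(b, 3)  ⇒  FFFFF..........  {b→[0, 2, 3, 4]; c→[1]}
  12. append(c, 3)  ⇒  FFFFFFFF.......  {b→[0, 2, 3, 4]; c→[1, 5, 6, 7]}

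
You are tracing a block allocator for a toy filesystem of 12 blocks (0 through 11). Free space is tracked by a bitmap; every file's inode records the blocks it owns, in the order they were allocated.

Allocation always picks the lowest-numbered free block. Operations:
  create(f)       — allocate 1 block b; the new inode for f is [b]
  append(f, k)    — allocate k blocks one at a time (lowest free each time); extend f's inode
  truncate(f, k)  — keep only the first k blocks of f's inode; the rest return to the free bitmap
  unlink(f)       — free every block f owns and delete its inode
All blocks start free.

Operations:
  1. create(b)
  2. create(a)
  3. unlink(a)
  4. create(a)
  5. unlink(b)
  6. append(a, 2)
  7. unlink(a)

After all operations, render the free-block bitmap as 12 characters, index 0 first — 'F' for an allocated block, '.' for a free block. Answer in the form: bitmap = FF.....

after create(b) → b:[0]  free=[F...........]
after create(a) → a:[1], b:[0]  free=[FF..........]
after unlink(a) → b:[0]  free=[F...........]
after create(a) → a:[1], b:[0]  free=[FF..........]
after unlink(b) → a:[1]  free=[.F..........]
after append(a, 2) → a:[1, 0, 2]  free=[FFF.........]
after unlink(a) →   free=[............]

bitmap = ............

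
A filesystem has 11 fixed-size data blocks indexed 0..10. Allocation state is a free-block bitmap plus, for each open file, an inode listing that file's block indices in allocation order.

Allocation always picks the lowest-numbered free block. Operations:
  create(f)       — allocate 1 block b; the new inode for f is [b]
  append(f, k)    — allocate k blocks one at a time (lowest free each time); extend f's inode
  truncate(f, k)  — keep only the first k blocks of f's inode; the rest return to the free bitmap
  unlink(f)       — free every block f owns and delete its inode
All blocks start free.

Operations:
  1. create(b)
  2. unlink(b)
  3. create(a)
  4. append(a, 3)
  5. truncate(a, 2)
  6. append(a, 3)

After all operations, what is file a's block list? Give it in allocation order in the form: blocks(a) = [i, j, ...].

[1] create(b) — b=0 (map F..........)
[2] unlink(b) —  (map ...........)
[3] create(a) — a=0 (map F..........)
[4] append(a, 3) — a=0,1,2,3 (map FFFF.......)
[5] truncate(a, 2) — a=0,1 (map FF.........)
[6] append(a, 3) — a=0,1,2,3,4 (map FFFFF......)

blocks(a) = [0, 1, 2, 3, 4]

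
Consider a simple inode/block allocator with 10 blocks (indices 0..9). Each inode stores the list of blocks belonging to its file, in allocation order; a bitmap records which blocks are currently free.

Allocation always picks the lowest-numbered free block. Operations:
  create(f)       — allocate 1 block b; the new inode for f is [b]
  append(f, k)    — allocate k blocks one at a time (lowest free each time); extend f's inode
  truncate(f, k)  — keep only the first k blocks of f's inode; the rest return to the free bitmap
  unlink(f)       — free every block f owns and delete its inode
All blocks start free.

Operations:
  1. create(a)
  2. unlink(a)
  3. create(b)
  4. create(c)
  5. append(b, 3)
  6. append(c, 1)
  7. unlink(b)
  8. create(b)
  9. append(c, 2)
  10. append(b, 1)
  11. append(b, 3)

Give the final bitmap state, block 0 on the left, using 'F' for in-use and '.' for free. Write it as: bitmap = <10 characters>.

[1] create(a) — a=0 (map F.........)
[2] unlink(a) —  (map ..........)
[3] create(b) — b=0 (map F.........)
[4] create(c) — b=0 c=1 (map FF........)
[5] append(b, 3) — b=0,2,3,4 c=1 (map FFFFF.....)
[6] append(c, 1) — b=0,2,3,4 c=1,5 (map FFFFFF....)
[7] unlink(b) — c=1,5 (map .F...F....)
[8] create(b) — b=0 c=1,5 (map FF...F....)
[9] append(c, 2) — b=0 c=1,5,2,3 (map FFFF.F....)
[10] append(b, 1) — b=0,4 c=1,5,2,3 (map FFFFFF....)
[11] append(b, 3) — b=0,4,6,7,8 c=1,5,2,3 (map FFFFFFFFF.)

bitmap = FFFFFFFFF.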